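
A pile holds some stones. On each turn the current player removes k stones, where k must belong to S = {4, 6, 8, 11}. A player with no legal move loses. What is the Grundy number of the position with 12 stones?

3

G(0) = 0
G(1) = mex{} = 0
G(2) = mex{} = 0
G(3) = mex{} = 0
G(4) = mex{0} = 1
G(5) = mex{0} = 1
G(6) = mex{0,0} = 1
G(7) = mex{0,0} = 1
G(8) = mex{1,0,0} = 2
G(9) = mex{1,0,0} = 2
G(10) = mex{1,1,0} = 2
G(11) = mex{1,1,0,0} = 2
G(12) = mex{2,1,1,0} = 3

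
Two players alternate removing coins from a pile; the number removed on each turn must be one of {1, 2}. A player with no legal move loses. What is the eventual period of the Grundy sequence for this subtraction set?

n :  0  1  2  3  4  5  6  7  8  9 10 11 12 13 14
G :  0  1  2  0  1  2  0  1  2  0  1  2  0  1  2
G(n+3) = G(n) holds for n = 0,…,1 (a full window of length max(S) = 2), so the sequence is purely periodic with period 3.

3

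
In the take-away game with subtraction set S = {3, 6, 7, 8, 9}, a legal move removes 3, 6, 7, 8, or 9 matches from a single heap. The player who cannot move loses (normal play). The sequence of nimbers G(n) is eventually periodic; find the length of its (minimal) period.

12

n :  0  1  2  3  4  5  6  7  8  9 10 11 12 13 14 15 16 17 18 19 20 21 22 23 24 25
G :  0  0  0  1  1  1  2  2  2  3  3  3  0  0  0  1  1  1  2  2  2  3  3  3  0  0
G(n+12) = G(n) holds for n = 0,…,8 (a full window of length max(S) = 9), so the sequence is purely periodic with period 12.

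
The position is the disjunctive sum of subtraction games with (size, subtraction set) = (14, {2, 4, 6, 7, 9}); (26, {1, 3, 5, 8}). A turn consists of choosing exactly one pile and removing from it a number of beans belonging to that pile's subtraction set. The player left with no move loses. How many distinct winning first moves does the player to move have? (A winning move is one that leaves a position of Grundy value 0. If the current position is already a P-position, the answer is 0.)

2

Pile A, S = {2, 4, 6, 7, 9}:
G(0) = 0
G(1) = mex{} = 0
G(2) = mex{0} = 1
G(3) = mex{0} = 1
G(4) = mex{1,0} = 2
G(5) = mex{1,0} = 2
G(6) = mex{2,1,0} = 3
G(7) = mex{2,1,0,0} = 3
G(8) = mex{3,2,1,0} = 4
G(9) = mex{3,2,1,1,0} = 4
G(10) = mex{4,3,2,1,0} = 5
G(11) = mex{4,3,2,2,1} = 0
G(12) = mex{5,4,3,2,1} = 0
G(13) = mex{0,4,3,3,2} = 1
G(14) = mex{0,5,4,3,2} = 1
G_A(14) = 1.
Pile B, S = {1, 3, 5, 8}:
n :  0  1  2  3  4  5  6  7  8  9 10 11 12 13 14 15 16 17 18 19 20 21 22 23 24 25 26
G :  0  1  0  1  0  1  0  1  2  3  2  3  2  0  1  0  1  0  1  0  1  2  3  2  3  2  0
G_B(26) = 0.
Combined Grundy value = 1 ⊕ 0 = 1.
A winning move leaves total XOR = 0, i.e. changes one component's Grundy value g to g ⊕ X where X is the current total.
Pile A: need g' = 1⊕1 = 0. Options: 14−2→G=0, 14−4→G=5, 14−6→G=4, 14−7→G=3, 14−9→G=2. Hits: 1.
Pile B: need g' = 0⊕1 = 1. Options: 26−1→G=2, 26−3→G=2, 26−5→G=2, 26−8→G=1. Hits: 1.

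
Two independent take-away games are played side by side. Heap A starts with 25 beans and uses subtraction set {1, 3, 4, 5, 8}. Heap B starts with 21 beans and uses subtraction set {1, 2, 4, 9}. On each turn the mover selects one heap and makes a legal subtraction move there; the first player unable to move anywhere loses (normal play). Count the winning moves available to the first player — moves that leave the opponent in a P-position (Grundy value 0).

Heap A, S = {1, 3, 4, 5, 8}:
G(0) = 0
G(1) = mex{0} = 1
G(2) = mex{1} = 0
G(3) = mex{0,0} = 1
G(4) = mex{1,1,0} = 2
G(5) = mex{2,0,1,0} = 3
G(6) = mex{3,1,0,1} = 2
G(7) = mex{2,2,1,0} = 3
G(8) = mex{3,3,2,1,0} = 4
G(9) = mex{4,2,3,2,1} = 0
G(10) = mex{0,3,2,3,0} = 1
G(11) = mex{1,4,3,2,1} = 0
G(12) = mex{0,0,4,3,2} = 1
G(13) = mex{1,1,0,4,3} = 2
G(14) = mex{2,0,1,0,2} = 3
G(15) = mex{3,1,0,1,3} = 2
G(16) = mex{2,2,1,0,4} = 3
G(17) = mex{3,3,2,1,0} = 4
G(18) = mex{4,2,3,2,1} = 0
G(19) = mex{0,3,2,3,0} = 1
G(20) = mex{1,4,3,2,1} = 0
G(21) = mex{0,0,4,3,2} = 1
G(22) = mex{1,1,0,4,3} = 2
G(23) = mex{2,0,1,0,2} = 3
G(24) = mex{3,1,0,1,3} = 2
G(25) = mex{2,2,1,0,4} = 3
G_A(25) = 3.
Heap B, S = {1, 2, 4, 9}:
G(0) = 0
G(1) = mex{0} = 1
G(2) = mex{1,0} = 2
G(3) = mex{2,1} = 0
G(4) = mex{0,2,0} = 1
G(5) = mex{1,0,1} = 2
G(6) = mex{2,1,2} = 0
G(7) = mex{0,2,0} = 1
G(8) = mex{1,0,1} = 2
G(9) = mex{2,1,2,0} = 3
G(10) = mex{3,2,0,1} = 4
G(11) = mex{4,3,1,2} = 0
G(12) = mex{0,4,2,0} = 1
G(13) = mex{1,0,3,1} = 2
G(14) = mex{2,1,4,2} = 0
G(15) = mex{0,2,0,0} = 1
G(16) = mex{1,0,1,1} = 2
G(17) = mex{2,1,2,2} = 0
G(18) = mex{0,2,0,3} = 1
G(19) = mex{1,0,1,4} = 2
G(20) = mex{2,1,2,0} = 3
G(21) = mex{3,2,0,1} = 4
G_B(21) = 4.
Combined Grundy value = 3 ⊕ 4 = 7.
A winning move leaves total XOR = 0, i.e. changes one component's Grundy value g to g ⊕ X where X is the current total.
Heap A: need g' = 3⊕7 = 4. Options: 25−1→G=2, 25−3→G=2, 25−4→G=1, 25−5→G=0, 25−8→G=4. Hits: 1.
Heap B: need g' = 4⊕7 = 3. Options: 21−1→G=3, 21−2→G=2, 21−4→G=0, 21−9→G=1. Hits: 1.

2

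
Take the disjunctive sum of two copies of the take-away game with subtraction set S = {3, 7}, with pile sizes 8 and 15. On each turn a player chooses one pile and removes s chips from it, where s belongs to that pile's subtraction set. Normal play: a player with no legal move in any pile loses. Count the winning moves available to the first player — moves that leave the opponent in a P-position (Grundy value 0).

All piles use S = {3, 7}:
G(0) = 0
G(1) = mex{} = 0
G(2) = mex{} = 0
G(3) = mex{0} = 1
G(4) = mex{0} = 1
G(5) = mex{0} = 1
G(6) = mex{1} = 0
G(7) = mex{1,0} = 2
G(8) = mex{1,0} = 2
G(9) = mex{0,0} = 1
G(10) = mex{2,1} = 0
G(11) = mex{2,1} = 0
G(12) = mex{1,1} = 0
G(13) = mex{0,0} = 1
G(14) = mex{0,2} = 1
G(15) = mex{0,2} = 1
Pile A: G(8) = 2.
Pile B: G(15) = 1.
Combined Grundy value = 2 ⊕ 1 = 3.
A winning move leaves total XOR = 0, i.e. changes one component's Grundy value g to g ⊕ X where X is the current total.
Pile A: need g' = 2⊕3 = 1. Options: 8−3→G=1, 8−7→G=0. Hits: 1.
Pile B: need g' = 1⊕3 = 2. Options: 15−3→G=0, 15−7→G=2. Hits: 1.

2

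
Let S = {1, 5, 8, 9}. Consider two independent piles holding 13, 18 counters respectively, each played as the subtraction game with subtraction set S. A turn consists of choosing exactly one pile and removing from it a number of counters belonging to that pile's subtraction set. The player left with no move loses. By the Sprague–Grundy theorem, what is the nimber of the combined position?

3

All piles use S = {1, 5, 8, 9}:
n :  0  1  2  3  4  5  6  7  8  9 10 11 12 13 14 15 16 17 18
G :  0  1  0  1  0  1  0  1  2  3  2  3  2  3  2  3  0  1  0
Pile A: G(13) = 3.
Pile B: G(18) = 0.
Combined Grundy value = 3 ⊕ 0 = 3.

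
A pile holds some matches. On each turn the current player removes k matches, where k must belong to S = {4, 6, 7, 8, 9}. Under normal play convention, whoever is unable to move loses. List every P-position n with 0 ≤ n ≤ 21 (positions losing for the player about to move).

0, 1, 2, 3, 13, 14, 15, 16

G(0) = 0
G(1) = mex{} = 0
G(2) = mex{} = 0
G(3) = mex{} = 0
G(4) = mex{0} = 1
G(5) = mex{0} = 1
G(6) = mex{0,0} = 1
G(7) = mex{0,0,0} = 1
G(8) = mex{1,0,0,0} = 2
G(9) = mex{1,0,0,0,0} = 2
G(10) = mex{1,1,0,0,0} = 2
G(11) = mex{1,1,1,0,0} = 2
G(12) = mex{2,1,1,1,0} = 3
G(13) = mex{2,1,1,1,1} = 0
G(14) = mex{2,2,1,1,1} = 0
G(15) = mex{2,2,2,1,1} = 0
G(16) = mex{3,2,2,2,1} = 0
G(17) = mex{0,2,2,2,2} = 1
G(18) = mex{0,3,2,2,2} = 1
G(19) = mex{0,0,3,2,2} = 1
G(20) = mex{0,0,0,3,2} = 1
G(21) = mex{1,0,0,0,3} = 2
P-positions are exactly the n with G(n) = 0.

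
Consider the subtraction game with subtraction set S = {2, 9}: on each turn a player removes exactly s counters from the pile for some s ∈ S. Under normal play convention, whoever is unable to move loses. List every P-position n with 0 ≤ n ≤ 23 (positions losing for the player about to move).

0, 1, 4, 5, 8, 11, 12, 15, 16, 19, 22, 23

n :  0  1  2  3  4  5  6  7  8  9 10 11 12 13 14 15 16 17 18 19 20 21 22 23
G :  0  0  1  1  0  0  1  1  0  2  1  0  0  1  1  0  0  1  1  0  2  1  0  0
P-positions are exactly the n with G(n) = 0.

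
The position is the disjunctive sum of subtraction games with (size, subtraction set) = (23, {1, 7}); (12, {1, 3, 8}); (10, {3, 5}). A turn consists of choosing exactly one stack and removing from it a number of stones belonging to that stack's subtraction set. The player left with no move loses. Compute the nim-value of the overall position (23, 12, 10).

0

Stack A, S = {1, 7}:
G(0) = 0
G(1) = mex{0} = 1
G(2) = mex{1} = 0
G(3) = mex{0} = 1
G(4) = mex{1} = 0
G(5) = mex{0} = 1
G(6) = mex{1} = 0
G(7) = mex{0,0} = 1
G(8) = mex{1,1} = 0
G(9) = mex{0,0} = 1
G(10) = mex{1,1} = 0
G(11) = mex{0,0} = 1
G(12) = mex{1,1} = 0
G(13) = mex{0,0} = 1
G(14) = mex{1,1} = 0
G(15) = mex{0,0} = 1
G(16) = mex{1,1} = 0
G(17) = mex{0,0} = 1
G(18) = mex{1,1} = 0
G(19) = mex{0,0} = 1
G(20) = mex{1,1} = 0
G(21) = mex{0,0} = 1
G(22) = mex{1,1} = 0
G(23) = mex{0,0} = 1
G_A(23) = 1.
Stack B, S = {1, 3, 8}:
n :  0  1  2  3  4  5  6  7  8  9 10 11 12
G :  0  1  0  1  0  1  0  1  2  3  2  0  1
G_B(12) = 1.
Stack C, S = {3, 5}:
G(0) = 0
G(1) = mex{} = 0
G(2) = mex{} = 0
G(3) = mex{0} = 1
G(4) = mex{0} = 1
G(5) = mex{0,0} = 1
G(6) = mex{1,0} = 2
G(7) = mex{1,0} = 2
G(8) = mex{1,1} = 0
G(9) = mex{2,1} = 0
G(10) = mex{2,1} = 0
G_C(10) = 0.
Combined Grundy value = 1 ⊕ 1 ⊕ 0 = 0.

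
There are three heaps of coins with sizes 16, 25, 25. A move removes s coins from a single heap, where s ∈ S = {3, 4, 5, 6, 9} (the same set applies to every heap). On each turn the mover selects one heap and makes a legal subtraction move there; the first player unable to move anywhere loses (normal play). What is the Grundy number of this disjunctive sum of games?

1

All heaps use S = {3, 4, 5, 6, 9}:
G(0) = 0
G(1) = mex{} = 0
G(2) = mex{} = 0
G(3) = mex{0} = 1
G(4) = mex{0,0} = 1
G(5) = mex{0,0,0} = 1
G(6) = mex{1,0,0,0} = 2
G(7) = mex{1,1,0,0} = 2
G(8) = mex{1,1,1,0} = 2
G(9) = mex{2,1,1,1,0} = 3
G(10) = mex{2,2,1,1,0} = 3
G(11) = mex{2,2,2,1,0} = 3
G(12) = mex{3,2,2,2,1} = 0
G(13) = mex{3,3,2,2,1} = 0
G(14) = mex{3,3,3,2,1} = 0
G(15) = mex{0,3,3,3,2} = 1
G(16) = mex{0,0,3,3,2} = 1
G(17) = mex{0,0,0,3,2} = 1
G(18) = mex{1,0,0,0,3} = 2
G(19) = mex{1,1,0,0,3} = 2
G(20) = mex{1,1,1,0,3} = 2
G(21) = mex{2,1,1,1,0} = 3
G(22) = mex{2,2,1,1,0} = 3
G(23) = mex{2,2,2,1,0} = 3
G(24) = mex{3,2,2,2,1} = 0
G(25) = mex{3,3,2,2,1} = 0
Heap A: G(16) = 1.
Heap B: G(25) = 0.
Heap C: G(25) = 0.
Combined Grundy value = 1 ⊕ 0 ⊕ 0 = 1.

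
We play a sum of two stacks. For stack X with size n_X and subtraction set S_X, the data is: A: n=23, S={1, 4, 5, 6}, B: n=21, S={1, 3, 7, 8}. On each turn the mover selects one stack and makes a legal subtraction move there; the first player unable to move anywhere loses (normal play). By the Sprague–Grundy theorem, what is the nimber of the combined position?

3

Stack A, S = {1, 4, 5, 6}:
G(0) = 0
G(1) = mex{0} = 1
G(2) = mex{1} = 0
G(3) = mex{0} = 1
G(4) = mex{1,0} = 2
G(5) = mex{2,1,0} = 3
G(6) = mex{3,0,1,0} = 2
G(7) = mex{2,1,0,1} = 3
G(8) = mex{3,2,1,0} = 4
G(9) = mex{4,3,2,1} = 0
G(10) = mex{0,2,3,2} = 1
G(11) = mex{1,3,2,3} = 0
G(12) = mex{0,4,3,2} = 1
G(13) = mex{1,0,4,3} = 2
G(14) = mex{2,1,0,4} = 3
G(15) = mex{3,0,1,0} = 2
G(16) = mex{2,1,0,1} = 3
G(17) = mex{3,2,1,0} = 4
G(18) = mex{4,3,2,1} = 0
G(19) = mex{0,2,3,2} = 1
G(20) = mex{1,3,2,3} = 0
G(21) = mex{0,4,3,2} = 1
G(22) = mex{1,0,4,3} = 2
G(23) = mex{2,1,0,4} = 3
G_A(23) = 3.
Stack B, S = {1, 3, 7, 8}:
n :  0  1  2  3  4  5  6  7  8  9 10 11 12 13 14 15 16 17 18 19 20 21
G :  0  1  0  1  0  1  0  1  2  3  2  3  2  3  2  0  1  0  1  0  1  0
G_B(21) = 0.
Combined Grundy value = 3 ⊕ 0 = 3.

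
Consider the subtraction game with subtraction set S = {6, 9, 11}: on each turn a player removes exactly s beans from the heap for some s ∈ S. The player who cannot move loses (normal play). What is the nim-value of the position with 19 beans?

n :  0  1  2  3  4  5  6  7  8  9 10 11 12 13 14 15 16 17 18 19
G :  0  0  0  0  0  0  1  1  1  1  1  1  2  2  2  2  2  0  0  0

0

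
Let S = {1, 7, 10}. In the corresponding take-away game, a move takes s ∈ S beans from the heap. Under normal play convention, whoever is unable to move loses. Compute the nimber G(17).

n :  0  1  2  3  4  5  6  7  8  9 10 11 12 13 14 15 16 17
G :  0  1  0  1  0  1  0  1  0  1  2  3  2  3  2  3  2  0

0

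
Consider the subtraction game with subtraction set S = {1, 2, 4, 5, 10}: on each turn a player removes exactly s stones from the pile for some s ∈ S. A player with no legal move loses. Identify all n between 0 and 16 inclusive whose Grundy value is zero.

G(0) = 0
G(1) = mex{0} = 1
G(2) = mex{1,0} = 2
G(3) = mex{2,1} = 0
G(4) = mex{0,2,0} = 1
G(5) = mex{1,0,1,0} = 2
G(6) = mex{2,1,2,1} = 0
G(7) = mex{0,2,0,2} = 1
G(8) = mex{1,0,1,0} = 2
G(9) = mex{2,1,2,1} = 0
G(10) = mex{0,2,0,2,0} = 1
G(11) = mex{1,0,1,0,1} = 2
G(12) = mex{2,1,2,1,2} = 0
G(13) = mex{0,2,0,2,0} = 1
G(14) = mex{1,0,1,0,1} = 2
G(15) = mex{2,1,2,1,2} = 0
G(16) = mex{0,2,0,2,0} = 1
P-positions are exactly the n with G(n) = 0.

0, 3, 6, 9, 12, 15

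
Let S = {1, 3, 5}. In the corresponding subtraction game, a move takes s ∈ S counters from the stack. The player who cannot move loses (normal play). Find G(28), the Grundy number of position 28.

0

n :  0  1  2  3  4  5  6  7  8  9 10 11 12 13 14 15 16 17 18 19 20 21 22 23 24 25 26 27 28
G :  0  1  0  1  0  1  0  1  0  1  0  1  0  1  0  1  0  1  0  1  0  1  0  1  0  1  0  1  0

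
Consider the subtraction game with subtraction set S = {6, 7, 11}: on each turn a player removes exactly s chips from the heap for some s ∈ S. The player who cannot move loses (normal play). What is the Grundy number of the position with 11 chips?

G(0) = 0
G(1) = mex{} = 0
G(2) = mex{} = 0
G(3) = mex{} = 0
G(4) = mex{} = 0
G(5) = mex{} = 0
G(6) = mex{0} = 1
G(7) = mex{0,0} = 1
G(8) = mex{0,0} = 1
G(9) = mex{0,0} = 1
G(10) = mex{0,0} = 1
G(11) = mex{0,0,0} = 1

1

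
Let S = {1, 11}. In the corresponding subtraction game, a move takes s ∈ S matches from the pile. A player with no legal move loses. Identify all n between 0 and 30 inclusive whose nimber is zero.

0, 2, 4, 6, 8, 10, 12, 14, 16, 18, 20, 22, 24, 26, 28, 30

n :  0  1  2  3  4  5  6  7  8  9 10 11 12 13 14 15 16 17 18 19 20 21 22 23 24 25 26 27 28 29 30
G :  0  1  0  1  0  1  0  1  0  1  0  1  0  1  0  1  0  1  0  1  0  1  0  1  0  1  0  1  0  1  0
P-positions are exactly the n with G(n) = 0.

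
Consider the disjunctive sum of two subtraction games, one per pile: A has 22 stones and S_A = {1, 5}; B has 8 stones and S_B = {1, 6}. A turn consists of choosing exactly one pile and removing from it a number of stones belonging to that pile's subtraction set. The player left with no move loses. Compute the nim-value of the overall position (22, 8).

1

Pile A, S = {1, 5}:
G(0) = 0
G(1) = mex{0} = 1
G(2) = mex{1} = 0
G(3) = mex{0} = 1
G(4) = mex{1} = 0
G(5) = mex{0,0} = 1
G(6) = mex{1,1} = 0
G(7) = mex{0,0} = 1
G(8) = mex{1,1} = 0
G(9) = mex{0,0} = 1
G(10) = mex{1,1} = 0
G(11) = mex{0,0} = 1
G(12) = mex{1,1} = 0
G(13) = mex{0,0} = 1
G(14) = mex{1,1} = 0
G(15) = mex{0,0} = 1
G(16) = mex{1,1} = 0
G(17) = mex{0,0} = 1
G(18) = mex{1,1} = 0
G(19) = mex{0,0} = 1
G(20) = mex{1,1} = 0
G(21) = mex{0,0} = 1
G(22) = mex{1,1} = 0
G_A(22) = 0.
Pile B, S = {1, 6}:
G(0) = 0
G(1) = mex{0} = 1
G(2) = mex{1} = 0
G(3) = mex{0} = 1
G(4) = mex{1} = 0
G(5) = mex{0} = 1
G(6) = mex{1,0} = 2
G(7) = mex{2,1} = 0
G(8) = mex{0,0} = 1
G_B(8) = 1.
Combined Grundy value = 0 ⊕ 1 = 1.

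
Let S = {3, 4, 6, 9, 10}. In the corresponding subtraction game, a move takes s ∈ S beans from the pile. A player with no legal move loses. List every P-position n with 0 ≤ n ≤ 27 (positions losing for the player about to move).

0, 1, 2, 13, 14, 15, 26, 27

G(0) = 0
G(1) = mex{} = 0
G(2) = mex{} = 0
G(3) = mex{0} = 1
G(4) = mex{0,0} = 1
G(5) = mex{0,0} = 1
G(6) = mex{1,0,0} = 2
G(7) = mex{1,1,0} = 2
G(8) = mex{1,1,0} = 2
G(9) = mex{2,1,1,0} = 3
G(10) = mex{2,2,1,0,0} = 3
G(11) = mex{2,2,1,0,0} = 3
G(12) = mex{3,2,2,1,0} = 4
G(13) = mex{3,3,2,1,1} = 0
G(14) = mex{3,3,2,1,1} = 0
G(15) = mex{4,3,3,2,1} = 0
G(16) = mex{0,4,3,2,2} = 1
G(17) = mex{0,0,3,2,2} = 1
G(18) = mex{0,0,4,3,2} = 1
G(19) = mex{1,0,0,3,3} = 2
G(20) = mex{1,1,0,3,3} = 2
G(21) = mex{1,1,0,4,3} = 2
G(22) = mex{2,1,1,0,4} = 3
G(23) = mex{2,2,1,0,0} = 3
G(24) = mex{2,2,1,0,0} = 3
G(25) = mex{3,2,2,1,0} = 4
G(26) = mex{3,3,2,1,1} = 0
G(27) = mex{3,3,2,1,1} = 0
P-positions are exactly the n with G(n) = 0.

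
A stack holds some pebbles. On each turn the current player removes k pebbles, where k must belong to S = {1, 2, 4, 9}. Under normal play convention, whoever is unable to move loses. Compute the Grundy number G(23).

1

n :  0  1  2  3  4  5  6  7  8  9 10 11 12 13 14 15 16 17 18 19 20 21 22 23
G :  0  1  2  0  1  2  0  1  2  3  4  0  1  2  0  1  2  0  1  2  3  4  0  1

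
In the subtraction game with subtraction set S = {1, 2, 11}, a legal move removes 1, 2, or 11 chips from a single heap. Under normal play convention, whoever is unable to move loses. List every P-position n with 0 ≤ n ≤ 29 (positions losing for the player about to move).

0, 3, 6, 9, 12, 15, 18, 21, 24, 27

G(0) = 0
G(1) = mex{0} = 1
G(2) = mex{1,0} = 2
G(3) = mex{2,1} = 0
G(4) = mex{0,2} = 1
G(5) = mex{1,0} = 2
G(6) = mex{2,1} = 0
G(7) = mex{0,2} = 1
G(8) = mex{1,0} = 2
G(9) = mex{2,1} = 0
G(10) = mex{0,2} = 1
G(11) = mex{1,0,0} = 2
G(12) = mex{2,1,1} = 0
G(13) = mex{0,2,2} = 1
G(14) = mex{1,0,0} = 2
G(15) = mex{2,1,1} = 0
G(16) = mex{0,2,2} = 1
G(17) = mex{1,0,0} = 2
G(18) = mex{2,1,1} = 0
G(19) = mex{0,2,2} = 1
G(20) = mex{1,0,0} = 2
G(21) = mex{2,1,1} = 0
G(22) = mex{0,2,2} = 1
G(23) = mex{1,0,0} = 2
G(24) = mex{2,1,1} = 0
G(25) = mex{0,2,2} = 1
G(26) = mex{1,0,0} = 2
G(27) = mex{2,1,1} = 0
G(28) = mex{0,2,2} = 1
G(29) = mex{1,0,0} = 2
P-positions are exactly the n with G(n) = 0.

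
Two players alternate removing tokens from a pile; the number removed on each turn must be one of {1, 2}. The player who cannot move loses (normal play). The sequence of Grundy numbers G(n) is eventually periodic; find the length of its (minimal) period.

3

G(0) = 0
G(1) = mex{0} = 1
G(2) = mex{1,0} = 2
G(3) = mex{2,1} = 0
G(4) = mex{0,2} = 1
G(5) = mex{1,0} = 2
G(6) = mex{2,1} = 0
G(7) = mex{0,2} = 1
G(8) = mex{1,0} = 2
G(9) = mex{2,1} = 0
G(10) = mex{0,2} = 1
G(11) = mex{1,0} = 2
G(12) = mex{2,1} = 0
G(13) = mex{0,2} = 1
G(14) = mex{1,0} = 2
G(n+3) = G(n) holds for n = 0,…,1 (a full window of length max(S) = 2), so the sequence is purely periodic with period 3.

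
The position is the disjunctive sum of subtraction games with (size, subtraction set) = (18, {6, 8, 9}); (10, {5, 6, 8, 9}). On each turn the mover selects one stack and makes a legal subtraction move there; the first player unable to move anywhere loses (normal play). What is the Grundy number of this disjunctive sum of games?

Stack A, S = {6, 8, 9}:
n :  0  1  2  3  4  5  6  7  8  9 10 11 12 13 14 15 16 17 18
G :  0  0  0  0  0  0  1  1  1  1  1  1  2  2  2  0  0  0  0
G_A(18) = 0.
Stack B, S = {5, 6, 8, 9}:
G(0) = 0
G(1) = mex{} = 0
G(2) = mex{} = 0
G(3) = mex{} = 0
G(4) = mex{} = 0
G(5) = mex{0} = 1
G(6) = mex{0,0} = 1
G(7) = mex{0,0} = 1
G(8) = mex{0,0,0} = 1
G(9) = mex{0,0,0,0} = 1
G(10) = mex{1,0,0,0} = 2
G_B(10) = 2.
Combined Grundy value = 0 ⊕ 2 = 2.

2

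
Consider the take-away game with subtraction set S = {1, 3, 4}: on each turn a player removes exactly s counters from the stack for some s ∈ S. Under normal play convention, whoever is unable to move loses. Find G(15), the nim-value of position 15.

1

G(0) = 0
G(1) = mex{0} = 1
G(2) = mex{1} = 0
G(3) = mex{0,0} = 1
G(4) = mex{1,1,0} = 2
G(5) = mex{2,0,1} = 3
G(6) = mex{3,1,0} = 2
G(7) = mex{2,2,1} = 0
G(8) = mex{0,3,2} = 1
G(9) = mex{1,2,3} = 0
G(10) = mex{0,0,2} = 1
G(11) = mex{1,1,0} = 2
G(12) = mex{2,0,1} = 3
G(13) = mex{3,1,0} = 2
G(14) = mex{2,2,1} = 0
G(15) = mex{0,3,2} = 1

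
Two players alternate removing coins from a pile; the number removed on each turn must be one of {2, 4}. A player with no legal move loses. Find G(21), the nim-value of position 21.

n :  0  1  2  3  4  5  6  7  8  9 10 11 12 13 14 15 16 17 18 19 20 21
G :  0  0  1  1  2  2  0  0  1  1  2  2  0  0  1  1  2  2  0  0  1  1

1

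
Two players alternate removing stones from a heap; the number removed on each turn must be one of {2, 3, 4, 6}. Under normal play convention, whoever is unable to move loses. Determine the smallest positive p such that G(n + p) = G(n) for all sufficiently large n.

8

n :  0  1  2  3  4  5  6  7  8  9 10 11 12 13 14 15 16 17
G :  0  0  1  1  2  2  3  3  0  0  1  1  2  2  3  3  0  0
G(n+8) = G(n) holds for n = 0,…,5 (a full window of length max(S) = 6), so the sequence is purely periodic with period 8.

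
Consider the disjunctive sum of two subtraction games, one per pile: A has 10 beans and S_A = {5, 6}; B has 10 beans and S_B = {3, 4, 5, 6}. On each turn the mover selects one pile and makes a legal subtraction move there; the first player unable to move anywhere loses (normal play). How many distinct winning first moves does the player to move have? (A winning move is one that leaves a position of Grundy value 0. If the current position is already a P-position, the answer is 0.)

3

Pile A, S = {5, 6}:
n :  0  1  2  3  4  5  6  7  8  9 10
G :  0  0  0  0  0  1  1  1  1  1  2
G_A(10) = 2.
Pile B, S = {3, 4, 5, 6}:
n :  0  1  2  3  4  5  6  7  8  9 10
G :  0  0  0  1  1  1  2  2  2  0  0
G_B(10) = 0.
Combined Grundy value = 2 ⊕ 0 = 2.
A winning move leaves total XOR = 0, i.e. changes one component's Grundy value g to g ⊕ X where X is the current total.
Pile A: need g' = 2⊕2 = 0. Options: 10−5→G=1, 10−6→G=0. Hits: 1.
Pile B: need g' = 0⊕2 = 2. Options: 10−3→G=2, 10−4→G=2, 10−5→G=1, 10−6→G=1. Hits: 2.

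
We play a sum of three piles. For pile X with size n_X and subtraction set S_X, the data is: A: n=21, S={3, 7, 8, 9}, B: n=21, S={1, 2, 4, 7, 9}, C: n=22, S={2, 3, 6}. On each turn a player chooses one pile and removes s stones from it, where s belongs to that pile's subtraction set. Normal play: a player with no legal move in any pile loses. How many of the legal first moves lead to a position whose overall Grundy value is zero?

1

Pile A, S = {3, 7, 8, 9}:
G(0) = 0
G(1) = mex{} = 0
G(2) = mex{} = 0
G(3) = mex{0} = 1
G(4) = mex{0} = 1
G(5) = mex{0} = 1
G(6) = mex{1} = 0
G(7) = mex{1,0} = 2
G(8) = mex{1,0,0} = 2
G(9) = mex{0,0,0,0} = 1
G(10) = mex{2,1,0,0} = 3
G(11) = mex{2,1,1,0} = 3
G(12) = mex{1,1,1,1} = 0
G(13) = mex{3,0,1,1} = 2
G(14) = mex{3,2,0,1} = 4
G(15) = mex{0,2,2,0} = 1
G(16) = mex{2,1,2,2} = 0
G(17) = mex{4,3,1,2} = 0
G(18) = mex{1,3,3,1} = 0
G(19) = mex{0,0,3,3} = 1
G(20) = mex{0,2,0,3} = 1
G(21) = mex{0,4,2,0} = 1
G_A(21) = 1.
Pile B, S = {1, 2, 4, 7, 9}:
G(0) = 0
G(1) = mex{0} = 1
G(2) = mex{1,0} = 2
G(3) = mex{2,1} = 0
G(4) = mex{0,2,0} = 1
G(5) = mex{1,0,1} = 2
G(6) = mex{2,1,2} = 0
G(7) = mex{0,2,0,0} = 1
G(8) = mex{1,0,1,1} = 2
G(9) = mex{2,1,2,2,0} = 3
G(10) = mex{3,2,0,0,1} = 4
G(11) = mex{4,3,1,1,2} = 0
G(12) = mex{0,4,2,2,0} = 1
G(13) = mex{1,0,3,0,1} = 2
G(14) = mex{2,1,4,1,2} = 0
G(15) = mex{0,2,0,2,0} = 1
G(16) = mex{1,0,1,3,1} = 2
G(17) = mex{2,1,2,4,2} = 0
G(18) = mex{0,2,0,0,3} = 1
G(19) = mex{1,0,1,1,4} = 2
G(20) = mex{2,1,2,2,0} = 3
G(21) = mex{3,2,0,0,1} = 4
G_B(21) = 4.
Pile C, S = {2, 3, 6}:
n :  0  1  2  3  4  5  6  7  8  9 10 11 12 13 14 15 16 17 18 19 20 21 22
G :  0  0  1  1  2  0  3  1  2  0  0  1  1  2  0  3  1  2  0  0  1  1  2
G_C(22) = 2.
Combined Grundy value = 1 ⊕ 4 ⊕ 2 = 7.
A winning move leaves total XOR = 0, i.e. changes one component's Grundy value g to g ⊕ X where X is the current total.
Pile A: need g' = 1⊕7 = 6. Options: 21−3→G=0, 21−7→G=4, 21−8→G=2, 21−9→G=0. Hits: 0.
Pile B: need g' = 4⊕7 = 3. Options: 21−1→G=3, 21−2→G=2, 21−4→G=0, 21−7→G=0, 21−9→G=1. Hits: 1.
Pile C: need g' = 2⊕7 = 5. Options: 22−2→G=1, 22−3→G=0, 22−6→G=1. Hits: 0.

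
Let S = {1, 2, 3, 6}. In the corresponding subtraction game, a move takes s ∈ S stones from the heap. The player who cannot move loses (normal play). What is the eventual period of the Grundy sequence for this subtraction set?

4

G(0) = 0
G(1) = mex{0} = 1
G(2) = mex{1,0} = 2
G(3) = mex{2,1,0} = 3
G(4) = mex{3,2,1} = 0
G(5) = mex{0,3,2} = 1
G(6) = mex{1,0,3,0} = 2
G(7) = mex{2,1,0,1} = 3
G(8) = mex{3,2,1,2} = 0
G(9) = mex{0,3,2,3} = 1
G(10) = mex{1,0,3,0} = 2
G(11) = mex{2,1,0,1} = 3
G(12) = mex{3,2,1,2} = 0
G(13) = mex{0,3,2,3} = 1
G(14) = mex{1,0,3,0} = 2
G(n+4) = G(n) holds for n = 0,…,5 (a full window of length max(S) = 6), so the sequence is purely periodic with period 4.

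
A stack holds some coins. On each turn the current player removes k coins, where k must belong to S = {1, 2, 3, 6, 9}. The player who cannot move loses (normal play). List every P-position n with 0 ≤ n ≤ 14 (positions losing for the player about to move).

n :  0  1  2  3  4  5  6  7  8  9 10 11 12 13 14
G :  0  1  2  3  0  1  2  3  0  1  2  3  0  1  2
P-positions are exactly the n with G(n) = 0.

0, 4, 8, 12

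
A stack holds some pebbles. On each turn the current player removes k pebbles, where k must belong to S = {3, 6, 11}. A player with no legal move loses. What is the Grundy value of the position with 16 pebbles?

2

G(0) = 0
G(1) = mex{} = 0
G(2) = mex{} = 0
G(3) = mex{0} = 1
G(4) = mex{0} = 1
G(5) = mex{0} = 1
G(6) = mex{1,0} = 2
G(7) = mex{1,0} = 2
G(8) = mex{1,0} = 2
G(9) = mex{2,1} = 0
G(10) = mex{2,1} = 0
G(11) = mex{2,1,0} = 3
G(12) = mex{0,2,0} = 1
G(13) = mex{0,2,0} = 1
G(14) = mex{3,2,1} = 0
G(15) = mex{1,0,1} = 2
G(16) = mex{1,0,1} = 2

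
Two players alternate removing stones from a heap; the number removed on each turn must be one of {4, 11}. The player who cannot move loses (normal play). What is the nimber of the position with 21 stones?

G(0) = 0
G(1) = mex{} = 0
G(2) = mex{} = 0
G(3) = mex{} = 0
G(4) = mex{0} = 1
G(5) = mex{0} = 1
G(6) = mex{0} = 1
G(7) = mex{0} = 1
G(8) = mex{1} = 0
G(9) = mex{1} = 0
G(10) = mex{1} = 0
G(11) = mex{1,0} = 2
G(12) = mex{0,0} = 1
G(13) = mex{0,0} = 1
G(14) = mex{0,0} = 1
G(15) = mex{2,1} = 0
G(16) = mex{1,1} = 0
G(17) = mex{1,1} = 0
G(18) = mex{1,1} = 0
G(19) = mex{0,0} = 1
G(20) = mex{0,0} = 1
G(21) = mex{0,0} = 1

1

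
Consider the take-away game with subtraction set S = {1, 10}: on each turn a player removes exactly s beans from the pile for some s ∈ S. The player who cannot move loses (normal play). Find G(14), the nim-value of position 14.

1

G(0) = 0
G(1) = mex{0} = 1
G(2) = mex{1} = 0
G(3) = mex{0} = 1
G(4) = mex{1} = 0
G(5) = mex{0} = 1
G(6) = mex{1} = 0
G(7) = mex{0} = 1
G(8) = mex{1} = 0
G(9) = mex{0} = 1
G(10) = mex{1,0} = 2
G(11) = mex{2,1} = 0
G(12) = mex{0,0} = 1
G(13) = mex{1,1} = 0
G(14) = mex{0,0} = 1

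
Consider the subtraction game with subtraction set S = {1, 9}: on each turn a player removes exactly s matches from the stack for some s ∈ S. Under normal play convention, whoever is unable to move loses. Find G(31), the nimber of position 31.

1

n :  0  1  2  3  4  5  6  7  8  9 10 11 12 13 14 15 16 17 18 19 20 21 22 23 24 25 26 27 28 29 30 31
G :  0  1  0  1  0  1  0  1  0  1  0  1  0  1  0  1  0  1  0  1  0  1  0  1  0  1  0  1  0  1  0  1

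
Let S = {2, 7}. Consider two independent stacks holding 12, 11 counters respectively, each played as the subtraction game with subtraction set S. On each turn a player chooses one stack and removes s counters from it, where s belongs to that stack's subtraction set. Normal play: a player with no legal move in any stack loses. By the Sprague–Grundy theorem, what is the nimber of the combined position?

0

All stacks use S = {2, 7}:
G(0) = 0
G(1) = mex{} = 0
G(2) = mex{0} = 1
G(3) = mex{0} = 1
G(4) = mex{1} = 0
G(5) = mex{1} = 0
G(6) = mex{0} = 1
G(7) = mex{0,0} = 1
G(8) = mex{1,0} = 2
G(9) = mex{1,1} = 0
G(10) = mex{2,1} = 0
G(11) = mex{0,0} = 1
G(12) = mex{0,0} = 1
Stack A: G(12) = 1.
Stack B: G(11) = 1.
Combined Grundy value = 1 ⊕ 1 = 0.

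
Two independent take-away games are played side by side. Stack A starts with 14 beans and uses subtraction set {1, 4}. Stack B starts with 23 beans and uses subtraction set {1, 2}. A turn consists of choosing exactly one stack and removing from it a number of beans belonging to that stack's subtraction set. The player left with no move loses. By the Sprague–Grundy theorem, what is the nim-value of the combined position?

0

Stack A, S = {1, 4}:
n :  0  1  2  3  4  5  6  7  8  9 10 11 12 13 14
G :  0  1  0  1  2  0  1  0  1  2  0  1  0  1  2
G_A(14) = 2.
Stack B, S = {1, 2}:
n :  0  1  2  3  4  5  6  7  8  9 10 11 12 13 14 15 16 17 18 19 20 21 22 23
G :  0  1  2  0  1  2  0  1  2  0  1  2  0  1  2  0  1  2  0  1  2  0  1  2
G_B(23) = 2.
Combined Grundy value = 2 ⊕ 2 = 0.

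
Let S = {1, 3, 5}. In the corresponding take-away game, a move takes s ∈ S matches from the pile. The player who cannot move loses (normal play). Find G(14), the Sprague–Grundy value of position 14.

n :  0  1  2  3  4  5  6  7  8  9 10 11 12 13 14
G :  0  1  0  1  0  1  0  1  0  1  0  1  0  1  0

0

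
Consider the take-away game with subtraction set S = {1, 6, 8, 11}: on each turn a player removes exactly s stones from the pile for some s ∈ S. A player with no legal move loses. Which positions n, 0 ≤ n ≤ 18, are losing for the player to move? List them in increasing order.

0, 2, 4, 7, 9, 14, 16

n :  0  1  2  3  4  5  6  7  8  9 10 11 12 13 14 15 16 17 18
G :  0  1  0  1  0  1  2  0  1  0  1  2  3  2  0  1  0  1  2
P-positions are exactly the n with G(n) = 0.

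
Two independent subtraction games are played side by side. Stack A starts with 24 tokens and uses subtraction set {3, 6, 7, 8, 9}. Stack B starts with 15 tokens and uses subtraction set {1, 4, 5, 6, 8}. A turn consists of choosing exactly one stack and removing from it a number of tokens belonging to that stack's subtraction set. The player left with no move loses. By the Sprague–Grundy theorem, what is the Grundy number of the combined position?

Stack A, S = {3, 6, 7, 8, 9}:
n :  0  1  2  3  4  5  6  7  8  9 10 11 12 13 14 15 16 17 18 19 20 21 22 23 24
G :  0  0  0  1  1  1  2  2  2  3  3  3  0  0  0  1  1  1  2  2  2  3  3  3  0
G_A(24) = 0.
Stack B, S = {1, 4, 5, 6, 8}:
G(0) = 0
G(1) = mex{0} = 1
G(2) = mex{1} = 0
G(3) = mex{0} = 1
G(4) = mex{1,0} = 2
G(5) = mex{2,1,0} = 3
G(6) = mex{3,0,1,0} = 2
G(7) = mex{2,1,0,1} = 3
G(8) = mex{3,2,1,0,0} = 4
G(9) = mex{4,3,2,1,1} = 0
G(10) = mex{0,2,3,2,0} = 1
G(11) = mex{1,3,2,3,1} = 0
G(12) = mex{0,4,3,2,2} = 1
G(13) = mex{1,0,4,3,3} = 2
G(14) = mex{2,1,0,4,2} = 3
G(15) = mex{3,0,1,0,3} = 2
G_B(15) = 2.
Combined Grundy value = 0 ⊕ 2 = 2.

2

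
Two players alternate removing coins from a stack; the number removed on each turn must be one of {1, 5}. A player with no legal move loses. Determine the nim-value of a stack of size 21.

G(0) = 0
G(1) = mex{0} = 1
G(2) = mex{1} = 0
G(3) = mex{0} = 1
G(4) = mex{1} = 0
G(5) = mex{0,0} = 1
G(6) = mex{1,1} = 0
G(7) = mex{0,0} = 1
G(8) = mex{1,1} = 0
G(9) = mex{0,0} = 1
G(10) = mex{1,1} = 0
G(11) = mex{0,0} = 1
G(12) = mex{1,1} = 0
G(13) = mex{0,0} = 1
G(14) = mex{1,1} = 0
G(15) = mex{0,0} = 1
G(16) = mex{1,1} = 0
G(17) = mex{0,0} = 1
G(18) = mex{1,1} = 0
G(19) = mex{0,0} = 1
G(20) = mex{1,1} = 0
G(21) = mex{0,0} = 1

1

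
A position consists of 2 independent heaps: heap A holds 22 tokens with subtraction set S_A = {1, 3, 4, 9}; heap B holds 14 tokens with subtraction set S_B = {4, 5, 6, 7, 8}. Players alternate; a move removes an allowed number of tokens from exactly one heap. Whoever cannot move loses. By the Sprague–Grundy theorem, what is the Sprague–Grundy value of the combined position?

Heap A, S = {1, 3, 4, 9}:
G(0) = 0
G(1) = mex{0} = 1
G(2) = mex{1} = 0
G(3) = mex{0,0} = 1
G(4) = mex{1,1,0} = 2
G(5) = mex{2,0,1} = 3
G(6) = mex{3,1,0} = 2
G(7) = mex{2,2,1} = 0
G(8) = mex{0,3,2} = 1
G(9) = mex{1,2,3,0} = 4
G(10) = mex{4,0,2,1} = 3
G(11) = mex{3,1,0,0} = 2
G(12) = mex{2,4,1,1} = 0
G(13) = mex{0,3,4,2} = 1
G(14) = mex{1,2,3,3} = 0
G(15) = mex{0,0,2,2} = 1
G(16) = mex{1,1,0,0} = 2
G(17) = mex{2,0,1,1} = 3
G(18) = mex{3,1,0,4} = 2
G(19) = mex{2,2,1,3} = 0
G(20) = mex{0,3,2,2} = 1
G(21) = mex{1,2,3,0} = 4
G(22) = mex{4,0,2,1} = 3
G_A(22) = 3.
Heap B, S = {4, 5, 6, 7, 8}:
G(0) = 0
G(1) = mex{} = 0
G(2) = mex{} = 0
G(3) = mex{} = 0
G(4) = mex{0} = 1
G(5) = mex{0,0} = 1
G(6) = mex{0,0,0} = 1
G(7) = mex{0,0,0,0} = 1
G(8) = mex{1,0,0,0,0} = 2
G(9) = mex{1,1,0,0,0} = 2
G(10) = mex{1,1,1,0,0} = 2
G(11) = mex{1,1,1,1,0} = 2
G(12) = mex{2,1,1,1,1} = 0
G(13) = mex{2,2,1,1,1} = 0
G(14) = mex{2,2,2,1,1} = 0
G_B(14) = 0.
Combined Grundy value = 3 ⊕ 0 = 3.

3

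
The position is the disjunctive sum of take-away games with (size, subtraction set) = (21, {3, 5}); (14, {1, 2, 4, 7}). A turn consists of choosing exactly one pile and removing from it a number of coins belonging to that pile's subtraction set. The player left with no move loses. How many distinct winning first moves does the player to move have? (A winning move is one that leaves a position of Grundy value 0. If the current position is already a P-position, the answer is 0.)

3

Pile A, S = {3, 5}:
n :  0  1  2  3  4  5  6  7  8  9 10 11 12 13 14 15 16 17 18 19 20 21
G :  0  0  0  1  1  1  2  2  0  0  0  1  1  1  2  2  0  0  0  1  1  1
G_A(21) = 1.
Pile B, S = {1, 2, 4, 7}:
G(0) = 0
G(1) = mex{0} = 1
G(2) = mex{1,0} = 2
G(3) = mex{2,1} = 0
G(4) = mex{0,2,0} = 1
G(5) = mex{1,0,1} = 2
G(6) = mex{2,1,2} = 0
G(7) = mex{0,2,0,0} = 1
G(8) = mex{1,0,1,1} = 2
G(9) = mex{2,1,2,2} = 0
G(10) = mex{0,2,0,0} = 1
G(11) = mex{1,0,1,1} = 2
G(12) = mex{2,1,2,2} = 0
G(13) = mex{0,2,0,0} = 1
G(14) = mex{1,0,1,1} = 2
G_B(14) = 2.
Combined Grundy value = 1 ⊕ 2 = 3.
A winning move leaves total XOR = 0, i.e. changes one component's Grundy value g to g ⊕ X where X is the current total.
Pile A: need g' = 1⊕3 = 2. Options: 21−3→G=0, 21−5→G=0. Hits: 0.
Pile B: need g' = 2⊕3 = 1. Options: 14−1→G=1, 14−2→G=0, 14−4→G=1, 14−7→G=1. Hits: 3.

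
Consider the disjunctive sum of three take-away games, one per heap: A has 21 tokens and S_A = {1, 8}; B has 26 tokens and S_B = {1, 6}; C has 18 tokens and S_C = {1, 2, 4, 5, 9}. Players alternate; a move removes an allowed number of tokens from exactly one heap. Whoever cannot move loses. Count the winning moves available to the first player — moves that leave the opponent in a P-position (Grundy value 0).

Heap A, S = {1, 8}:
n :  0  1  2  3  4  5  6  7  8  9 10 11 12 13 14 15 16 17 18 19 20 21
G :  0  1  0  1  0  1  0  1  2  0  1  0  1  0  1  0  1  2  0  1  0  1
G_A(21) = 1.
Heap B, S = {1, 6}:
G(0) = 0
G(1) = mex{0} = 1
G(2) = mex{1} = 0
G(3) = mex{0} = 1
G(4) = mex{1} = 0
G(5) = mex{0} = 1
G(6) = mex{1,0} = 2
G(7) = mex{2,1} = 0
G(8) = mex{0,0} = 1
G(9) = mex{1,1} = 0
G(10) = mex{0,0} = 1
G(11) = mex{1,1} = 0
G(12) = mex{0,2} = 1
G(13) = mex{1,0} = 2
G(14) = mex{2,1} = 0
G(15) = mex{0,0} = 1
G(16) = mex{1,1} = 0
G(17) = mex{0,0} = 1
G(18) = mex{1,1} = 0
G(19) = mex{0,2} = 1
G(20) = mex{1,0} = 2
G(21) = mex{2,1} = 0
G(22) = mex{0,0} = 1
G(23) = mex{1,1} = 0
G(24) = mex{0,0} = 1
G(25) = mex{1,1} = 0
G(26) = mex{0,2} = 1
G_B(26) = 1.
Heap C, S = {1, 2, 4, 5, 9}:
n :  0  1  2  3  4  5  6  7  8  9 10 11 12 13 14 15 16 17 18
G :  0  1  2  0  1  2  0  1  2  3  4  5  3  0  1  2  0  1  2
G_C(18) = 2.
Combined Grundy value = 1 ⊕ 1 ⊕ 2 = 2.
A winning move leaves total XOR = 0, i.e. changes one component's Grundy value g to g ⊕ X where X is the current total.
Heap A: need g' = 1⊕2 = 3. Options: 21−1→G=0, 21−8→G=0. Hits: 0.
Heap B: need g' = 1⊕2 = 3. Options: 26−1→G=0, 26−6→G=2. Hits: 0.
Heap C: need g' = 2⊕2 = 0. Options: 18−1→G=1, 18−2→G=0, 18−4→G=1, 18−5→G=0, 18−9→G=3. Hits: 2.

2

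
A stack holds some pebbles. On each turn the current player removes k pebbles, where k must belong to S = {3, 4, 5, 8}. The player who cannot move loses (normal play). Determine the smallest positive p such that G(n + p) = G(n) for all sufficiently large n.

11

n :  0  1  2  3  4  5  6  7  8  9 10 11 12 13 14 15 16 17 18 19 20 21 22 23
G :  0  0  0  1  1  1  2  2  2  3  3  0  0  0  1  1  1  2  2  2  3  3  0  0
G(n+11) = G(n) holds for n = 0,…,7 (a full window of length max(S) = 8), so the sequence is purely periodic with period 11.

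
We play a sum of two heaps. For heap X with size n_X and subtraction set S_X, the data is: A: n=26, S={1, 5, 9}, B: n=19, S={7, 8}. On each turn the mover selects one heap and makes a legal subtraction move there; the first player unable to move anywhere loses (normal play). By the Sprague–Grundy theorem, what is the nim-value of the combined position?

Heap A, S = {1, 5, 9}:
G(0) = 0
G(1) = mex{0} = 1
G(2) = mex{1} = 0
G(3) = mex{0} = 1
G(4) = mex{1} = 0
G(5) = mex{0,0} = 1
G(6) = mex{1,1} = 0
G(7) = mex{0,0} = 1
G(8) = mex{1,1} = 0
G(9) = mex{0,0,0} = 1
G(10) = mex{1,1,1} = 0
G(11) = mex{0,0,0} = 1
G(12) = mex{1,1,1} = 0
G(13) = mex{0,0,0} = 1
G(14) = mex{1,1,1} = 0
G(15) = mex{0,0,0} = 1
G(16) = mex{1,1,1} = 0
G(17) = mex{0,0,0} = 1
G(18) = mex{1,1,1} = 0
G(19) = mex{0,0,0} = 1
G(20) = mex{1,1,1} = 0
G(21) = mex{0,0,0} = 1
G(22) = mex{1,1,1} = 0
G(23) = mex{0,0,0} = 1
G(24) = mex{1,1,1} = 0
G(25) = mex{0,0,0} = 1
G(26) = mex{1,1,1} = 0
G_A(26) = 0.
Heap B, S = {7, 8}:
G(0) = 0
G(1) = mex{} = 0
G(2) = mex{} = 0
G(3) = mex{} = 0
G(4) = mex{} = 0
G(5) = mex{} = 0
G(6) = mex{} = 0
G(7) = mex{0} = 1
G(8) = mex{0,0} = 1
G(9) = mex{0,0} = 1
G(10) = mex{0,0} = 1
G(11) = mex{0,0} = 1
G(12) = mex{0,0} = 1
G(13) = mex{0,0} = 1
G(14) = mex{1,0} = 2
G(15) = mex{1,1} = 0
G(16) = mex{1,1} = 0
G(17) = mex{1,1} = 0
G(18) = mex{1,1} = 0
G(19) = mex{1,1} = 0
G_B(19) = 0.
Combined Grundy value = 0 ⊕ 0 = 0.

0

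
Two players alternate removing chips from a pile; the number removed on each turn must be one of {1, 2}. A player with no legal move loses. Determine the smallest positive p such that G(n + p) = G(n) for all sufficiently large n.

G(0) = 0
G(1) = mex{0} = 1
G(2) = mex{1,0} = 2
G(3) = mex{2,1} = 0
G(4) = mex{0,2} = 1
G(5) = mex{1,0} = 2
G(6) = mex{2,1} = 0
G(7) = mex{0,2} = 1
G(8) = mex{1,0} = 2
G(9) = mex{2,1} = 0
G(10) = mex{0,2} = 1
G(11) = mex{1,0} = 2
G(12) = mex{2,1} = 0
G(13) = mex{0,2} = 1
G(14) = mex{1,0} = 2
G(n+3) = G(n) holds for n = 0,…,1 (a full window of length max(S) = 2), so the sequence is purely periodic with period 3.

3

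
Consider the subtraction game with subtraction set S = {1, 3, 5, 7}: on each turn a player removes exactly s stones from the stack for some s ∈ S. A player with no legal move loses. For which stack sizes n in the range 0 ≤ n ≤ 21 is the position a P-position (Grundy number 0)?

n :  0  1  2  3  4  5  6  7  8  9 10 11 12 13 14 15 16 17 18 19 20 21
G :  0  1  0  1  0  1  0  1  0  1  0  1  0  1  0  1  0  1  0  1  0  1
P-positions are exactly the n with G(n) = 0.

0, 2, 4, 6, 8, 10, 12, 14, 16, 18, 20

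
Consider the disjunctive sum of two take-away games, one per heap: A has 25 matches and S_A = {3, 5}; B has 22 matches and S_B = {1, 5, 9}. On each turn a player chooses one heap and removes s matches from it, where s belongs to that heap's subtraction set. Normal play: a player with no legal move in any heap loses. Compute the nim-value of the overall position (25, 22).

0

Heap A, S = {3, 5}:
n :  0  1  2  3  4  5  6  7  8  9 10 11 12 13 14 15 16 17 18 19 20 21 22 23 24 25
G :  0  0  0  1  1  1  2  2  0  0  0  1  1  1  2  2  0  0  0  1  1  1  2  2  0  0
G_A(25) = 0.
Heap B, S = {1, 5, 9}:
n :  0  1  2  3  4  5  6  7  8  9 10 11 12 13 14 15 16 17 18 19 20 21 22
G :  0  1  0  1  0  1  0  1  0  1  0  1  0  1  0  1  0  1  0  1  0  1  0
G_B(22) = 0.
Combined Grundy value = 0 ⊕ 0 = 0.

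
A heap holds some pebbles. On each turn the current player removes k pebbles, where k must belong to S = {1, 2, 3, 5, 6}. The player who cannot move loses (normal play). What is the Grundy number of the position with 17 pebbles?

1

n :  0  1  2  3  4  5  6  7  8  9 10 11 12 13 14 15 16 17
G :  0  1  2  3  0  1  2  3  0  1  2  3  0  1  2  3  0  1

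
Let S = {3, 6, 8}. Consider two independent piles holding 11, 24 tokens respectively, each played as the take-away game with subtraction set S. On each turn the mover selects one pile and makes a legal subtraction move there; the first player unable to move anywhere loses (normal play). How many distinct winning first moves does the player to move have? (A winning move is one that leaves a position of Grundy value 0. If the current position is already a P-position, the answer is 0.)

All piles use S = {3, 6, 8}:
G(0) = 0
G(1) = mex{} = 0
G(2) = mex{} = 0
G(3) = mex{0} = 1
G(4) = mex{0} = 1
G(5) = mex{0} = 1
G(6) = mex{1,0} = 2
G(7) = mex{1,0} = 2
G(8) = mex{1,0,0} = 2
G(9) = mex{2,1,0} = 3
G(10) = mex{2,1,0} = 3
G(11) = mex{2,1,1} = 0
G(12) = mex{3,2,1} = 0
G(13) = mex{3,2,1} = 0
G(14) = mex{0,2,2} = 1
G(15) = mex{0,3,2} = 1
G(16) = mex{0,3,2} = 1
G(17) = mex{1,0,3} = 2
G(18) = mex{1,0,3} = 2
G(19) = mex{1,0,0} = 2
G(20) = mex{2,1,0} = 3
G(21) = mex{2,1,0} = 3
G(22) = mex{2,1,1} = 0
G(23) = mex{3,2,1} = 0
G(24) = mex{3,2,1} = 0
Pile A: G(11) = 0.
Pile B: G(24) = 0.
Combined Grundy value = 0 ⊕ 0 = 0.
A winning move leaves total XOR = 0, i.e. changes one component's Grundy value g to g ⊕ X where X is the current total.
Pile A: target g' = 0⊕0 = 0, but every legal move changes the Grundy value (mex property), so 0 moves.
Pile B: target g' = 0⊕0 = 0, but every legal move changes the Grundy value (mex property), so 0 moves.

0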